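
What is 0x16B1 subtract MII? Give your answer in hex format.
Convert 0x16B1 (hexadecimal) → 1×4096 + 6×256 + 11×16 + 1 = 5809 (decimal)
Convert MII (Roman numeral) → 1000 + 1 + 1 = 1002 (decimal)
Compute 5809 - 1002 = 4807
Convert 4807 (decimal) → 4807 = 1×4096 + 2×256 + 12×16 + 7 → 0x12C7 (hexadecimal)
0x12C7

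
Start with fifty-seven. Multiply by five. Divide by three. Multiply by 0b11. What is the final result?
Convert fifty-seven (English words) → 57 (decimal)
Start: 57
Convert five (English words) → 5 (decimal)
57 × 5 = 285
Convert three (English words) → 3 (decimal)
285 ÷ 3 = 95
Convert 0b11 (binary) → 2 + 1 = 3 (decimal)
95 × 3 = 285
285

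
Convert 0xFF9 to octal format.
Convert 0xFF9 (hexadecimal) → 15×256 + 15×16 + 9 = 4089 (decimal)
Convert 4089 (decimal) → 4089 = 7×512 + 7×64 + 7×8 + 1 → 0o7771 (octal)
0o7771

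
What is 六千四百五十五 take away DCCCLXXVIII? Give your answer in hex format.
Convert 六千四百五十五 (Chinese numeral) → 6×1000 + 4×100 + 5×10 + 5 = 6455 (decimal)
Convert DCCCLXXVIII (Roman numeral) → 500 + 100 + 100 + 100 + 50 + 10 + 10 + 5 + 1 + 1 + 1 = 878 (decimal)
Compute 6455 - 878 = 5577
Convert 5577 (decimal) → 5577 = 1×4096 + 5×256 + 12×16 + 9 → 0x15C9 (hexadecimal)
0x15C9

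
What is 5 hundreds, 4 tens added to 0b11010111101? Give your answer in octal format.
Convert 5 hundreds, 4 tens (place-value notation) → 5×100 + 4×10 = 540 (decimal)
Convert 0b11010111101 (binary) → 1024 + 512 + 128 + 32 + 16 + 8 + 4 + 1 = 1725 (decimal)
Compute 540 + 1725 = 2265
Convert 2265 (decimal) → 2265 = 4×512 + 3×64 + 3×8 + 1 → 0o4331 (octal)
0o4331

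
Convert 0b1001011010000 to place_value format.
Convert 0b1001011010000 (binary) → 4096 + 512 + 128 + 64 + 16 = 4816 (decimal)
Convert 4816 (decimal) → 4816 = 4×1000 + 8×100 + 1×10 + 6 → 4 thousands, 8 hundreds, 1 ten, 6 ones (place-value notation)
4 thousands, 8 hundreds, 1 ten, 6 ones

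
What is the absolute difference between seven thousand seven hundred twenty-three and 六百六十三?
Convert seven thousand seven hundred twenty-three (English words) → 7×1000 + 7×100 + 23 = 7723 (decimal)
Convert 六百六十三 (Chinese numeral) → 6×100 + 6×10 + 3 = 663 (decimal)
Compute |7723 - 663| = 7060
7060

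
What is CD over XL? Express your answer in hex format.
Convert CD (Roman numeral) → 400 (decimal)
Convert XL (Roman numeral) → 40 (decimal)
Compute 400 ÷ 40 = 10
Convert 10 (decimal) → 0xA (hexadecimal)
0xA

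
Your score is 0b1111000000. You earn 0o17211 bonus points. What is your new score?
Convert 0b1111000000 (binary) → 512 + 256 + 128 + 64 = 960 (decimal)
Convert 0o17211 (octal) → 1×4096 + 7×512 + 2×64 + 1×8 + 1 = 7817 (decimal)
Compute 960 + 7817 = 8777
8777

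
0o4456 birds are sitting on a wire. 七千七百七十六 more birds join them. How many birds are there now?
Convert 0o4456 (octal) → 4×512 + 4×64 + 5×8 + 6 = 2350 (decimal)
Convert 七千七百七十六 (Chinese numeral) → 7×1000 + 7×100 + 7×10 + 6 = 7776 (decimal)
Compute 2350 + 7776 = 10126
10126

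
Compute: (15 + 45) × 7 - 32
Parentheses first: 15 + 45 = 60
Multiply: 60 × 7 = 420
Subtract: 420 - 32 = 388
388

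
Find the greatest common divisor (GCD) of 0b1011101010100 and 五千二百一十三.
Convert 0b1011101010100 (binary) → 4096 + 1024 + 512 + 256 + 64 + 16 + 4 = 5972 (decimal)
Convert 五千二百一十三 (Chinese numeral) → 5×1000 + 2×100 + 1×10 + 3 = 5213 (decimal)
Compute gcd(5972, 5213) = 1
1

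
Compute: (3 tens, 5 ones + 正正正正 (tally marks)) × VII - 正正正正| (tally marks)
Convert 3 tens, 5 ones (place-value notation) → 3×10 + 5 = 35 (decimal)
Convert 正正正正 (tally marks) → 5 + 5 + 5 + 5 = 20 (decimal)
Convert VII (Roman numeral) → 5 + 1 + 1 = 7 (decimal)
Convert 正正正正| (tally marks) → 5 + 5 + 5 + 5 + 1 = 21 (decimal)
Expression in decimal: (35 + 20) × 7 - 21
Parentheses first: 35 + 20 = 55
Multiply: 55 × 7 = 385
Subtract: 385 - 21 = 364
364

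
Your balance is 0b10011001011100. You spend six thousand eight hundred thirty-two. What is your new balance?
Convert 0b10011001011100 (binary) → 8192 + 1024 + 512 + 64 + 16 + 8 + 4 = 9820 (decimal)
Convert six thousand eight hundred thirty-two (English words) → 6×1000 + 8×100 + 32 = 6832 (decimal)
Compute 9820 - 6832 = 2988
2988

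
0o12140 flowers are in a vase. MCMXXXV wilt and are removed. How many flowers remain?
Convert 0o12140 (octal) → 1×4096 + 2×512 + 1×64 + 4×8 = 5216 (decimal)
Convert MCMXXXV (Roman numeral) → 1000 + 900 + 10 + 10 + 10 + 5 = 1935 (decimal)
Compute 5216 - 1935 = 3281
3281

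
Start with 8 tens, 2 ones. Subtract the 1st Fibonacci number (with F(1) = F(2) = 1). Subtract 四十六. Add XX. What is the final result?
Convert 8 tens, 2 ones (place-value notation) → 8×10 + 2 = 82 (decimal)
Start: 82
Convert the 1st Fibonacci number (with F(1) = F(2) = 1) (Fibonacci index) → 1 (decimal)
82 - 1 = 81
Convert 四十六 (Chinese numeral) → 4×10 + 6 = 46 (decimal)
81 - 46 = 35
Convert XX (Roman numeral) → 10 + 10 = 20 (decimal)
35 + 20 = 55
55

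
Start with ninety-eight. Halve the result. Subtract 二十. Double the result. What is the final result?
Convert ninety-eight (English words) → 98 (decimal)
Start: 98
98 ÷ 2 = 49
Convert 二十 (Chinese numeral) → 2×10 = 20 (decimal)
49 - 20 = 29
29 × 2 = 58
58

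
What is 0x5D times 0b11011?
Convert 0x5D (hexadecimal) → 5×16 + 13 = 93 (decimal)
Convert 0b11011 (binary) → 16 + 8 + 2 + 1 = 27 (decimal)
Compute 93 × 27 = 2511
2511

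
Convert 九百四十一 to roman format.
Convert 九百四十一 (Chinese numeral) → 9×100 + 4×10 + 1 = 941 (decimal)
Convert 941 (decimal) → 941 = 900 + 40 + 1 → CMXLI (Roman numeral)
CMXLI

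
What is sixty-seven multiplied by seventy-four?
Convert sixty-seven (English words) → 67 (decimal)
Convert seventy-four (English words) → 74 (decimal)
Compute 67 × 74 = 4958
4958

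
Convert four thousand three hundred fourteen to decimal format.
Convert four thousand three hundred fourteen (English words) → 4×1000 + 3×100 + 14 = 4314 (decimal)
4314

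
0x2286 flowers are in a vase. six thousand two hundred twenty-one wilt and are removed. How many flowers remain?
Convert 0x2286 (hexadecimal) → 2×4096 + 2×256 + 8×16 + 6 = 8838 (decimal)
Convert six thousand two hundred twenty-one (English words) → 6×1000 + 2×100 + 21 = 6221 (decimal)
Compute 8838 - 6221 = 2617
2617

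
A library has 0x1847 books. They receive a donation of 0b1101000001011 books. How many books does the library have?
Convert 0x1847 (hexadecimal) → 1×4096 + 8×256 + 4×16 + 7 = 6215 (decimal)
Convert 0b1101000001011 (binary) → 4096 + 2048 + 512 + 8 + 2 + 1 = 6667 (decimal)
Compute 6215 + 6667 = 12882
12882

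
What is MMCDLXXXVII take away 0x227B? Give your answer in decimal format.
Convert MMCDLXXXVII (Roman numeral) → 1000 + 1000 + 400 + 50 + 10 + 10 + 10 + 5 + 1 + 1 = 2487 (decimal)
Convert 0x227B (hexadecimal) → 2×4096 + 2×256 + 7×16 + 11 = 8827 (decimal)
Compute 2487 - 8827 = -6340
-6340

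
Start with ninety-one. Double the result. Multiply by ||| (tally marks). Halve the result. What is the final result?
Convert ninety-one (English words) → 91 (decimal)
Start: 91
91 × 2 = 182
Convert ||| (tally marks) → 3 (decimal)
182 × 3 = 546
546 ÷ 2 = 273
273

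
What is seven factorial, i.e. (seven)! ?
Convert seven (English words) → 7 (decimal)
Compute 7! = 5040
5040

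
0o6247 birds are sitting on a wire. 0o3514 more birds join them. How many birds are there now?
Convert 0o6247 (octal) → 6×512 + 2×64 + 4×8 + 7 = 3239 (decimal)
Convert 0o3514 (octal) → 3×512 + 5×64 + 1×8 + 4 = 1868 (decimal)
Compute 3239 + 1868 = 5107
5107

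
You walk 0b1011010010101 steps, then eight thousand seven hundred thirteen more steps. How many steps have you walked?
Convert 0b1011010010101 (binary) → 4096 + 1024 + 512 + 128 + 16 + 4 + 1 = 5781 (decimal)
Convert eight thousand seven hundred thirteen (English words) → 8×1000 + 7×100 + 13 = 8713 (decimal)
Compute 5781 + 8713 = 14494
14494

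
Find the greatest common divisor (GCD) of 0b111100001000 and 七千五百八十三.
Convert 0b111100001000 (binary) → 2048 + 1024 + 512 + 256 + 8 = 3848 (decimal)
Convert 七千五百八十三 (Chinese numeral) → 7×1000 + 5×100 + 8×10 + 3 = 7583 (decimal)
Compute gcd(3848, 7583) = 1
1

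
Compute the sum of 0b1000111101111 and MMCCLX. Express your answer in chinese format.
Convert 0b1000111101111 (binary) → 4096 + 256 + 128 + 64 + 32 + 8 + 4 + 2 + 1 = 4591 (decimal)
Convert MMCCLX (Roman numeral) → 1000 + 1000 + 100 + 100 + 50 + 10 = 2260 (decimal)
Compute 4591 + 2260 = 6851
Convert 6851 (decimal) → 6851 = 6×1000 + 8×100 + 5×10 + 1 → 六千八百五十一 (Chinese numeral)
六千八百五十一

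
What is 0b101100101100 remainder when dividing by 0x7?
Convert 0b101100101100 (binary) → 2048 + 512 + 256 + 32 + 8 + 4 = 2860 (decimal)
Convert 0x7 (hexadecimal) → 7 (decimal)
Compute 2860 mod 7 = 4
4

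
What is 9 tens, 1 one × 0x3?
Convert 9 tens, 1 one (place-value notation) → 9×10 + 1 = 91 (decimal)
Convert 0x3 (hexadecimal) → 3 (decimal)
Compute 91 × 3 = 273
273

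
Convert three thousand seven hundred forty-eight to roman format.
Convert three thousand seven hundred forty-eight (English words) → 3×1000 + 7×100 + 48 = 3748 (decimal)
Convert 3748 (decimal) → 3748 = 1000 + 1000 + 1000 + 500 + 100 + 100 + 40 + 5 + 1 + 1 + 1 → MMMDCCXLVIII (Roman numeral)
MMMDCCXLVIII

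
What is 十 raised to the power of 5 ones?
Convert 十 (Chinese numeral) → 1×10 = 10 (decimal)
Convert 5 ones (place-value notation) → 5 (decimal)
Compute 10 ^ 5 = 100000
100000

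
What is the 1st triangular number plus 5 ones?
The 1st triangular number = 1×2/2 = 1
Convert 5 ones (place-value notation) → 5 (decimal)
Compute 1 + 5 = 6
6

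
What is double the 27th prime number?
The 27th prime number = 103
Compute 103 × 2 = 206
206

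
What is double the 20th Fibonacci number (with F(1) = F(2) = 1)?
The 20th Fibonacci number (with F(1) = F(2) = 1) = 6765
Compute 6765 × 2 = 13530
13530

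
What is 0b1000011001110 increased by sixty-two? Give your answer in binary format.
Convert 0b1000011001110 (binary) → 4096 + 128 + 64 + 8 + 4 + 2 = 4302 (decimal)
Convert sixty-two (English words) → 62 (decimal)
Compute 4302 + 62 = 4364
Convert 4364 (decimal) → 4364 = 4096 + 256 + 8 + 4 → 0b1000100001100 (binary)
0b1000100001100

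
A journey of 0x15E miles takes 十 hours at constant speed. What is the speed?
Convert 0x15E (hexadecimal) → 1×256 + 5×16 + 14 = 350 (decimal)
Convert 十 (Chinese numeral) → 1×10 = 10 (decimal)
Compute 350 ÷ 10 = 35
35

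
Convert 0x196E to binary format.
Convert 0x196E (hexadecimal) → 1×4096 + 9×256 + 6×16 + 14 = 6510 (decimal)
Convert 6510 (decimal) → 6510 = 4096 + 2048 + 256 + 64 + 32 + 8 + 4 + 2 → 0b1100101101110 (binary)
0b1100101101110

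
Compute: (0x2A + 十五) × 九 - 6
Convert 0x2A (hexadecimal) → 2×16 + 10 = 42 (decimal)
Convert 十五 (Chinese numeral) → 1×10 + 5 = 15 (decimal)
Convert 九 (Chinese numeral) → 9 (decimal)
Expression in decimal: (42 + 15) × 9 - 6
Parentheses first: 42 + 15 = 57
Multiply: 57 × 9 = 513
Subtract: 513 - 6 = 507
507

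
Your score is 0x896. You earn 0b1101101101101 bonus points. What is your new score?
Convert 0x896 (hexadecimal) → 8×256 + 9×16 + 6 = 2198 (decimal)
Convert 0b1101101101101 (binary) → 4096 + 2048 + 512 + 256 + 64 + 32 + 8 + 4 + 1 = 7021 (decimal)
Compute 2198 + 7021 = 9219
9219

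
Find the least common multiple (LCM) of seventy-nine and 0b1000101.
Convert seventy-nine (English words) → 79 (decimal)
Convert 0b1000101 (binary) → 64 + 4 + 1 = 69 (decimal)
Compute lcm(79, 69) = 5451
5451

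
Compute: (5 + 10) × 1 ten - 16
Convert 1 ten (place-value notation) → 1×10 = 10 (decimal)
Expression in decimal: (5 + 10) × 10 - 16
Parentheses first: 5 + 10 = 15
Multiply: 15 × 10 = 150
Subtract: 150 - 16 = 134
134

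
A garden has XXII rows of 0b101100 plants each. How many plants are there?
Convert 0b101100 (binary) → 32 + 8 + 4 = 44 (decimal)
Convert XXII (Roman numeral) → 10 + 10 + 1 + 1 = 22 (decimal)
Compute 44 × 22 = 968
968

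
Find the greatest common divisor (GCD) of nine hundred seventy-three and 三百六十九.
Convert nine hundred seventy-three (English words) → 9×100 + 73 = 973 (decimal)
Convert 三百六十九 (Chinese numeral) → 3×100 + 6×10 + 9 = 369 (decimal)
Compute gcd(973, 369) = 1
1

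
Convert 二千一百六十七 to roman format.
Convert 二千一百六十七 (Chinese numeral) → 2×1000 + 1×100 + 6×10 + 7 = 2167 (decimal)
Convert 2167 (decimal) → 2167 = 1000 + 1000 + 100 + 50 + 10 + 5 + 1 + 1 → MMCLXVII (Roman numeral)
MMCLXVII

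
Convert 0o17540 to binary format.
Convert 0o17540 (octal) → 1×4096 + 7×512 + 5×64 + 4×8 = 8032 (decimal)
Convert 8032 (decimal) → 8032 = 4096 + 2048 + 1024 + 512 + 256 + 64 + 32 → 0b1111101100000 (binary)
0b1111101100000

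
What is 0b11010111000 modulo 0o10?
Convert 0b11010111000 (binary) → 1024 + 512 + 128 + 32 + 16 + 8 = 1720 (decimal)
Convert 0o10 (octal) → 1×8 = 8 (decimal)
Compute 1720 mod 8 = 0
0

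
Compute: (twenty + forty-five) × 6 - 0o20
Convert twenty (English words) → 20 (decimal)
Convert forty-five (English words) → 45 (decimal)
Convert 0o20 (octal) → 2×8 = 16 (decimal)
Expression in decimal: (20 + 45) × 6 - 16
Parentheses first: 20 + 45 = 65
Multiply: 65 × 6 = 390
Subtract: 390 - 16 = 374
374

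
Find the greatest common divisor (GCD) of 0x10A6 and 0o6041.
Convert 0x10A6 (hexadecimal) → 1×4096 + 10×16 + 6 = 4262 (decimal)
Convert 0o6041 (octal) → 6×512 + 4×8 + 1 = 3105 (decimal)
Compute gcd(4262, 3105) = 1
1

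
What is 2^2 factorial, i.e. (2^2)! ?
Convert 2^2 (power) → 4 (decimal)
Compute 4! = 24
24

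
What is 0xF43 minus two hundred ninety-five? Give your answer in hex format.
Convert 0xF43 (hexadecimal) → 15×256 + 4×16 + 3 = 3907 (decimal)
Convert two hundred ninety-five (English words) → 2×100 + 95 = 295 (decimal)
Compute 3907 - 295 = 3612
Convert 3612 (decimal) → 3612 = 14×256 + 1×16 + 12 → 0xE1C (hexadecimal)
0xE1C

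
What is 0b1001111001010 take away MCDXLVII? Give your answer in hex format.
Convert 0b1001111001010 (binary) → 4096 + 512 + 256 + 128 + 64 + 8 + 2 = 5066 (decimal)
Convert MCDXLVII (Roman numeral) → 1000 + 400 + 40 + 5 + 1 + 1 = 1447 (decimal)
Compute 5066 - 1447 = 3619
Convert 3619 (decimal) → 3619 = 14×256 + 2×16 + 3 → 0xE23 (hexadecimal)
0xE23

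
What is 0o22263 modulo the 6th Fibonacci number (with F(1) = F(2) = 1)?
Convert 0o22263 (octal) → 2×4096 + 2×512 + 2×64 + 6×8 + 3 = 9395 (decimal)
Convert the 6th Fibonacci number (with F(1) = F(2) = 1) (Fibonacci index) → 1, 1, 2, 3, 5, 8 → 8 (decimal)
Compute 9395 mod 8 = 3
3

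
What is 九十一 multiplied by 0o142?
Convert 九十一 (Chinese numeral) → 9×10 + 1 = 91 (decimal)
Convert 0o142 (octal) → 1×64 + 4×8 + 2 = 98 (decimal)
Compute 91 × 98 = 8918
8918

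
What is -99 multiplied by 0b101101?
Convert 0b101101 (binary) → 32 + 8 + 4 + 1 = 45 (decimal)
Compute -99 × 45 = -4455
-4455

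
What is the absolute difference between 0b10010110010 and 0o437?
Convert 0b10010110010 (binary) → 1024 + 128 + 32 + 16 + 2 = 1202 (decimal)
Convert 0o437 (octal) → 4×64 + 3×8 + 7 = 287 (decimal)
Compute |1202 - 287| = 915
915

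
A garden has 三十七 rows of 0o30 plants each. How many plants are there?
Convert 0o30 (octal) → 3×8 = 24 (decimal)
Convert 三十七 (Chinese numeral) → 3×10 + 7 = 37 (decimal)
Compute 24 × 37 = 888
888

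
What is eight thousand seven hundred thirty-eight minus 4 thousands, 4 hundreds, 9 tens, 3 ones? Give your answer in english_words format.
Convert eight thousand seven hundred thirty-eight (English words) → 8×1000 + 7×100 + 38 = 8738 (decimal)
Convert 4 thousands, 4 hundreds, 9 tens, 3 ones (place-value notation) → 4×1000 + 4×100 + 9×10 + 3 = 4493 (decimal)
Compute 8738 - 4493 = 4245
Convert 4245 (decimal) → 4245 = 4×1000 + 2×100 + 45 → four thousand two hundred forty-five (English words)
four thousand two hundred forty-five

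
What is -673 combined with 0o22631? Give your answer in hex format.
Convert 0o22631 (octal) → 2×4096 + 2×512 + 6×64 + 3×8 + 1 = 9625 (decimal)
Compute -673 + 9625 = 8952
Convert 8952 (decimal) → 8952 = 2×4096 + 2×256 + 15×16 + 8 → 0x22F8 (hexadecimal)
0x22F8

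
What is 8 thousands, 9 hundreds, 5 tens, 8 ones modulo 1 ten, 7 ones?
Convert 8 thousands, 9 hundreds, 5 tens, 8 ones (place-value notation) → 8×1000 + 9×100 + 5×10 + 8 = 8958 (decimal)
Convert 1 ten, 7 ones (place-value notation) → 1×10 + 7 = 17 (decimal)
Compute 8958 mod 17 = 16
16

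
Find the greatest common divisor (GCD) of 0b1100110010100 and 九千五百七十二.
Convert 0b1100110010100 (binary) → 4096 + 2048 + 256 + 128 + 16 + 4 = 6548 (decimal)
Convert 九千五百七十二 (Chinese numeral) → 9×1000 + 5×100 + 7×10 + 2 = 9572 (decimal)
Compute gcd(6548, 9572) = 4
4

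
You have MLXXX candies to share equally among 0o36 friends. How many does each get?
Convert MLXXX (Roman numeral) → 1000 + 50 + 10 + 10 + 10 = 1080 (decimal)
Convert 0o36 (octal) → 3×8 + 6 = 30 (decimal)
Compute 1080 ÷ 30 = 36
36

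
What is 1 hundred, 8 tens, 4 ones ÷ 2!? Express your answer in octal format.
Convert 1 hundred, 8 tens, 4 ones (place-value notation) → 1×100 + 8×10 + 4 = 184 (decimal)
Convert 2! (factorial) → 2 (decimal)
Compute 184 ÷ 2 = 92
Convert 92 (decimal) → 92 = 1×64 + 3×8 + 4 → 0o134 (octal)
0o134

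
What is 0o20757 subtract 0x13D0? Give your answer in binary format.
Convert 0o20757 (octal) → 2×4096 + 7×64 + 5×8 + 7 = 8687 (decimal)
Convert 0x13D0 (hexadecimal) → 1×4096 + 3×256 + 13×16 = 5072 (decimal)
Compute 8687 - 5072 = 3615
Convert 3615 (decimal) → 3615 = 2048 + 1024 + 512 + 16 + 8 + 4 + 2 + 1 → 0b111000011111 (binary)
0b111000011111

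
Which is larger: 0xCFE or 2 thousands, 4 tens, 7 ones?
Convert 0xCFE (hexadecimal) → 12×256 + 15×16 + 14 = 3326 (decimal)
Convert 2 thousands, 4 tens, 7 ones (place-value notation) → 2×1000 + 4×10 + 7 = 2047 (decimal)
Compare 3326 vs 2047: larger = 3326
3326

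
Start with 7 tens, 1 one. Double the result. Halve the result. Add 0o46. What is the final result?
Convert 7 tens, 1 one (place-value notation) → 7×10 + 1 = 71 (decimal)
Start: 71
71 × 2 = 142
142 ÷ 2 = 71
Convert 0o46 (octal) → 4×8 + 6 = 38 (decimal)
71 + 38 = 109
109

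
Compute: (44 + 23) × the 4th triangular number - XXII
Convert the 4th triangular number (triangular index) → 4×5/2 = 10 (decimal)
Convert XXII (Roman numeral) → 10 + 10 + 1 + 1 = 22 (decimal)
Expression in decimal: (44 + 23) × 10 - 22
Parentheses first: 44 + 23 = 67
Multiply: 67 × 10 = 670
Subtract: 670 - 22 = 648
648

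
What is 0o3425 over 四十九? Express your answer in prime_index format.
Convert 0o3425 (octal) → 3×512 + 4×64 + 2×8 + 5 = 1813 (decimal)
Convert 四十九 (Chinese numeral) → 4×10 + 9 = 49 (decimal)
Compute 1813 ÷ 49 = 37
Convert 37 (decimal) → the 12th prime (prime index)
the 12th prime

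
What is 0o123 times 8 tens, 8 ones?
Convert 0o123 (octal) → 1×64 + 2×8 + 3 = 83 (decimal)
Convert 8 tens, 8 ones (place-value notation) → 8×10 + 8 = 88 (decimal)
Compute 83 × 88 = 7304
7304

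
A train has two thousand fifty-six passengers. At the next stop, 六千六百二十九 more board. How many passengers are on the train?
Convert two thousand fifty-six (English words) → 2×1000 + 56 = 2056 (decimal)
Convert 六千六百二十九 (Chinese numeral) → 6×1000 + 6×100 + 2×10 + 9 = 6629 (decimal)
Compute 2056 + 6629 = 8685
8685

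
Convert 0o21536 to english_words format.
Convert 0o21536 (octal) → 2×4096 + 1×512 + 5×64 + 3×8 + 6 = 9054 (decimal)
Convert 9054 (decimal) → 9054 = 9×1000 + 54 → nine thousand fifty-four (English words)
nine thousand fifty-four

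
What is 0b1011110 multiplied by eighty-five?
Convert 0b1011110 (binary) → 64 + 16 + 8 + 4 + 2 = 94 (decimal)
Convert eighty-five (English words) → 85 (decimal)
Compute 94 × 85 = 7990
7990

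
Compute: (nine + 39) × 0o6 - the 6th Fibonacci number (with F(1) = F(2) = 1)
Convert nine (English words) → 9 (decimal)
Convert 0o6 (octal) → 6 (decimal)
Convert the 6th Fibonacci number (with F(1) = F(2) = 1) (Fibonacci index) → 1, 1, 2, 3, 5, 8 → 8 (decimal)
Expression in decimal: (9 + 39) × 6 - 8
Parentheses first: 9 + 39 = 48
Multiply: 48 × 6 = 288
Subtract: 288 - 8 = 280
280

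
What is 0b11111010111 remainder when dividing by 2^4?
Convert 0b11111010111 (binary) → 1024 + 512 + 256 + 128 + 64 + 16 + 4 + 2 + 1 = 2007 (decimal)
Convert 2^4 (power) → 16 (decimal)
Compute 2007 mod 16 = 7
7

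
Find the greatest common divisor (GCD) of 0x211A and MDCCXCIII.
Convert 0x211A (hexadecimal) → 2×4096 + 1×256 + 1×16 + 10 = 8474 (decimal)
Convert MDCCXCIII (Roman numeral) → 1000 + 500 + 100 + 100 + 90 + 1 + 1 + 1 = 1793 (decimal)
Compute gcd(8474, 1793) = 1
1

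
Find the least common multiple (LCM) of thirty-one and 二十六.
Convert thirty-one (English words) → 31 (decimal)
Convert 二十六 (Chinese numeral) → 2×10 + 6 = 26 (decimal)
Compute lcm(31, 26) = 806
806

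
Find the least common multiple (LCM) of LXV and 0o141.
Convert LXV (Roman numeral) → 50 + 10 + 5 = 65 (decimal)
Convert 0o141 (octal) → 1×64 + 4×8 + 1 = 97 (decimal)
Compute lcm(65, 97) = 6305
6305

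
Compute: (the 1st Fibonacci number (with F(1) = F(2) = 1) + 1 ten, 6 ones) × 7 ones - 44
Convert the 1st Fibonacci number (with F(1) = F(2) = 1) (Fibonacci index) → 1 (decimal)
Convert 1 ten, 6 ones (place-value notation) → 1×10 + 6 = 16 (decimal)
Convert 7 ones (place-value notation) → 7 (decimal)
Expression in decimal: (1 + 16) × 7 - 44
Parentheses first: 1 + 16 = 17
Multiply: 17 × 7 = 119
Subtract: 119 - 44 = 75
75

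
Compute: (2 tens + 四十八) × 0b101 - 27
Convert 2 tens (place-value notation) → 2×10 = 20 (decimal)
Convert 四十八 (Chinese numeral) → 4×10 + 8 = 48 (decimal)
Convert 0b101 (binary) → 4 + 1 = 5 (decimal)
Expression in decimal: (20 + 48) × 5 - 27
Parentheses first: 20 + 48 = 68
Multiply: 68 × 5 = 340
Subtract: 340 - 27 = 313
313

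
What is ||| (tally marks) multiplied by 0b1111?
Convert ||| (tally marks) → 3 (decimal)
Convert 0b1111 (binary) → 8 + 4 + 2 + 1 = 15 (decimal)
Compute 3 × 15 = 45
45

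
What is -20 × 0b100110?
Convert 0b100110 (binary) → 32 + 4 + 2 = 38 (decimal)
Compute -20 × 38 = -760
-760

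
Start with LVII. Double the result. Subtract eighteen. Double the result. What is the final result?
Convert LVII (Roman numeral) → 50 + 5 + 1 + 1 = 57 (decimal)
Start: 57
57 × 2 = 114
Convert eighteen (English words) → 18 (decimal)
114 - 18 = 96
96 × 2 = 192
192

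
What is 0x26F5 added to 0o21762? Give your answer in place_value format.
Convert 0x26F5 (hexadecimal) → 2×4096 + 6×256 + 15×16 + 5 = 9973 (decimal)
Convert 0o21762 (octal) → 2×4096 + 1×512 + 7×64 + 6×8 + 2 = 9202 (decimal)
Compute 9973 + 9202 = 19175
Convert 19175 (decimal) → 19175 = 19×1000 + 1×100 + 7×10 + 5 → 19 thousands, 1 hundred, 7 tens, 5 ones (place-value notation)
19 thousands, 1 hundred, 7 tens, 5 ones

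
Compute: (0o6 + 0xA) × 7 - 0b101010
Convert 0o6 (octal) → 6 (decimal)
Convert 0xA (hexadecimal) → 10 (decimal)
Convert 0b101010 (binary) → 32 + 8 + 2 = 42 (decimal)
Expression in decimal: (6 + 10) × 7 - 42
Parentheses first: 6 + 10 = 16
Multiply: 16 × 7 = 112
Subtract: 112 - 42 = 70
70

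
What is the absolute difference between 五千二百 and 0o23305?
Convert 五千二百 (Chinese numeral) → 5×1000 + 2×100 = 5200 (decimal)
Convert 0o23305 (octal) → 2×4096 + 3×512 + 3×64 + 5 = 9925 (decimal)
Compute |5200 - 9925| = 4725
4725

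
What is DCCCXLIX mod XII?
Convert DCCCXLIX (Roman numeral) → 500 + 100 + 100 + 100 + 40 + 9 = 849 (decimal)
Convert XII (Roman numeral) → 10 + 1 + 1 = 12 (decimal)
Compute 849 mod 12 = 9
9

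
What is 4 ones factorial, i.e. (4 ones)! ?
Convert 4 ones (place-value notation) → 4 (decimal)
Compute 4! = 24
24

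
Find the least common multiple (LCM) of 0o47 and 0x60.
Convert 0o47 (octal) → 4×8 + 7 = 39 (decimal)
Convert 0x60 (hexadecimal) → 6×16 = 96 (decimal)
Compute lcm(39, 96) = 1248
1248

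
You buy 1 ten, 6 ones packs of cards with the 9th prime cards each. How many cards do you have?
Convert the 9th prime (prime index) → 23 (decimal)
Convert 1 ten, 6 ones (place-value notation) → 1×10 + 6 = 16 (decimal)
Compute 23 × 16 = 368
368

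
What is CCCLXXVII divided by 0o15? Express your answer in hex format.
Convert CCCLXXVII (Roman numeral) → 100 + 100 + 100 + 50 + 10 + 10 + 5 + 1 + 1 = 377 (decimal)
Convert 0o15 (octal) → 1×8 + 5 = 13 (decimal)
Compute 377 ÷ 13 = 29
Convert 29 (decimal) → 29 = 1×16 + 13 → 0x1D (hexadecimal)
0x1D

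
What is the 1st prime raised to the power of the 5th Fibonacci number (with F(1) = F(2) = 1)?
Convert the 1st prime (prime index) → 2 (decimal)
Convert the 5th Fibonacci number (with F(1) = F(2) = 1) (Fibonacci index) → 1, 1, 2, 3, 5 → 5 (decimal)
Compute 2 ^ 5 = 32
32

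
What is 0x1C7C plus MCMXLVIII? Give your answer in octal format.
Convert 0x1C7C (hexadecimal) → 1×4096 + 12×256 + 7×16 + 12 = 7292 (decimal)
Convert MCMXLVIII (Roman numeral) → 1000 + 900 + 40 + 5 + 1 + 1 + 1 = 1948 (decimal)
Compute 7292 + 1948 = 9240
Convert 9240 (decimal) → 9240 = 2×4096 + 2×512 + 3×8 → 0o22030 (octal)
0o22030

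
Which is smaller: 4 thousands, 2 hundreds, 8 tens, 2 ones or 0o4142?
Convert 4 thousands, 2 hundreds, 8 tens, 2 ones (place-value notation) → 4×1000 + 2×100 + 8×10 + 2 = 4282 (decimal)
Convert 0o4142 (octal) → 4×512 + 1×64 + 4×8 + 2 = 2146 (decimal)
Compare 4282 vs 2146: smaller = 2146
2146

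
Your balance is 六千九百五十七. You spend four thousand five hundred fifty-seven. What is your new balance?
Convert 六千九百五十七 (Chinese numeral) → 6×1000 + 9×100 + 5×10 + 7 = 6957 (decimal)
Convert four thousand five hundred fifty-seven (English words) → 4×1000 + 5×100 + 57 = 4557 (decimal)
Compute 6957 - 4557 = 2400
2400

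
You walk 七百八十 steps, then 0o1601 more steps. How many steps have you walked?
Convert 七百八十 (Chinese numeral) → 7×100 + 8×10 = 780 (decimal)
Convert 0o1601 (octal) → 1×512 + 6×64 + 1 = 897 (decimal)
Compute 780 + 897 = 1677
1677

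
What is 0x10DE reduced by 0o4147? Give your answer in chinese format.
Convert 0x10DE (hexadecimal) → 1×4096 + 13×16 + 14 = 4318 (decimal)
Convert 0o4147 (octal) → 4×512 + 1×64 + 4×8 + 7 = 2151 (decimal)
Compute 4318 - 2151 = 2167
Convert 2167 (decimal) → 2167 = 2×1000 + 1×100 + 6×10 + 7 → 二千一百六十七 (Chinese numeral)
二千一百六十七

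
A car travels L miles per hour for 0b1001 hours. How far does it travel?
Convert L (Roman numeral) → 50 (decimal)
Convert 0b1001 (binary) → 8 + 1 = 9 (decimal)
Compute 50 × 9 = 450
450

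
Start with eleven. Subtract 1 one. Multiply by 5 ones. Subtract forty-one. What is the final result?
Convert eleven (English words) → 11 (decimal)
Start: 11
Convert 1 one (place-value notation) → 1 (decimal)
11 - 1 = 10
Convert 5 ones (place-value notation) → 5 (decimal)
10 × 5 = 50
Convert forty-one (English words) → 41 (decimal)
50 - 41 = 9
9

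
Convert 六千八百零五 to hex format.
Convert 六千八百零五 (Chinese numeral) → 6×1000 + 8×100 + 5 = 6805 (decimal)
Convert 6805 (decimal) → 6805 = 1×4096 + 10×256 + 9×16 + 5 → 0x1A95 (hexadecimal)
0x1A95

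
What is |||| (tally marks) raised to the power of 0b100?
Convert |||| (tally marks) → 4 (decimal)
Convert 0b100 (binary) → 4 (decimal)
Compute 4 ^ 4 = 256
256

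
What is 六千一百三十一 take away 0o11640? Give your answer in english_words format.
Convert 六千一百三十一 (Chinese numeral) → 6×1000 + 1×100 + 3×10 + 1 = 6131 (decimal)
Convert 0o11640 (octal) → 1×4096 + 1×512 + 6×64 + 4×8 = 5024 (decimal)
Compute 6131 - 5024 = 1107
Convert 1107 (decimal) → 1107 = 1×1000 + 1×100 + 7 → one thousand one hundred seven (English words)
one thousand one hundred seven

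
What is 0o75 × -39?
Convert 0o75 (octal) → 7×8 + 5 = 61 (decimal)
Compute 61 × -39 = -2379
-2379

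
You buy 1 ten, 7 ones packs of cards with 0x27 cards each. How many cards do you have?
Convert 0x27 (hexadecimal) → 2×16 + 7 = 39 (decimal)
Convert 1 ten, 7 ones (place-value notation) → 1×10 + 7 = 17 (decimal)
Compute 39 × 17 = 663
663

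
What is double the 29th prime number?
The 29th prime number = 109
Compute 109 × 2 = 218
218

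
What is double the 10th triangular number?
The 10th triangular number = 10×11/2 = 55
Compute 55 × 2 = 110
110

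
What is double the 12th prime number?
The 12th prime number = 37
Compute 37 × 2 = 74
74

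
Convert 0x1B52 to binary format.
Convert 0x1B52 (hexadecimal) → 1×4096 + 11×256 + 5×16 + 2 = 6994 (decimal)
Convert 6994 (decimal) → 6994 = 4096 + 2048 + 512 + 256 + 64 + 16 + 2 → 0b1101101010010 (binary)
0b1101101010010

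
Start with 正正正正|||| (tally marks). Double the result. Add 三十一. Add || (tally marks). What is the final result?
Convert 正正正正|||| (tally marks) → 5 + 5 + 5 + 5 + 4 = 24 (decimal)
Start: 24
24 × 2 = 48
Convert 三十一 (Chinese numeral) → 3×10 + 1 = 31 (decimal)
48 + 31 = 79
Convert || (tally marks) → 2 (decimal)
79 + 2 = 81
81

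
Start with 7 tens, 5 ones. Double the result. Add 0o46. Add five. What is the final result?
Convert 7 tens, 5 ones (place-value notation) → 7×10 + 5 = 75 (decimal)
Start: 75
75 × 2 = 150
Convert 0o46 (octal) → 4×8 + 6 = 38 (decimal)
150 + 38 = 188
Convert five (English words) → 5 (decimal)
188 + 5 = 193
193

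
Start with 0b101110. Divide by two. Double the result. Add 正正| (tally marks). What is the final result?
Convert 0b101110 (binary) → 32 + 8 + 4 + 2 = 46 (decimal)
Start: 46
Convert two (English words) → 2 (decimal)
46 ÷ 2 = 23
23 × 2 = 46
Convert 正正| (tally marks) → 5 + 5 + 1 = 11 (decimal)
46 + 11 = 57
57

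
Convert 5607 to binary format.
Convert 5607 (decimal) → 5607 = 4096 + 1024 + 256 + 128 + 64 + 32 + 4 + 2 + 1 → 0b1010111100111 (binary)
0b1010111100111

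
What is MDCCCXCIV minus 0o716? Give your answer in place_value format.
Convert MDCCCXCIV (Roman numeral) → 1000 + 500 + 100 + 100 + 100 + 90 + 4 = 1894 (decimal)
Convert 0o716 (octal) → 7×64 + 1×8 + 6 = 462 (decimal)
Compute 1894 - 462 = 1432
Convert 1432 (decimal) → 1432 = 1×1000 + 4×100 + 3×10 + 2 → 1 thousand, 4 hundreds, 3 tens, 2 ones (place-value notation)
1 thousand, 4 hundreds, 3 tens, 2 ones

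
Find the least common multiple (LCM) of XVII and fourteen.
Convert XVII (Roman numeral) → 10 + 5 + 1 + 1 = 17 (decimal)
Convert fourteen (English words) → 14 (decimal)
Compute lcm(17, 14) = 238
238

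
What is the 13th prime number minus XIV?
The 13th prime number = 41
Convert XIV (Roman numeral) → 10 + 4 = 14 (decimal)
Compute 41 - 14 = 27
27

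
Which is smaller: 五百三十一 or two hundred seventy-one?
Convert 五百三十一 (Chinese numeral) → 5×100 + 3×10 + 1 = 531 (decimal)
Convert two hundred seventy-one (English words) → 2×100 + 71 = 271 (decimal)
Compare 531 vs 271: smaller = 271
271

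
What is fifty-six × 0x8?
Convert fifty-six (English words) → 56 (decimal)
Convert 0x8 (hexadecimal) → 8 (decimal)
Compute 56 × 8 = 448
448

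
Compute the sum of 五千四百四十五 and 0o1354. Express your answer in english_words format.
Convert 五千四百四十五 (Chinese numeral) → 5×1000 + 4×100 + 4×10 + 5 = 5445 (decimal)
Convert 0o1354 (octal) → 1×512 + 3×64 + 5×8 + 4 = 748 (decimal)
Compute 5445 + 748 = 6193
Convert 6193 (decimal) → 6193 = 6×1000 + 1×100 + 93 → six thousand one hundred ninety-three (English words)
six thousand one hundred ninety-three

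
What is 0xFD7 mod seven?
Convert 0xFD7 (hexadecimal) → 15×256 + 13×16 + 7 = 4055 (decimal)
Convert seven (English words) → 7 (decimal)
Compute 4055 mod 7 = 2
2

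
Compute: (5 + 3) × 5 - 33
Parentheses first: 5 + 3 = 8
Multiply: 8 × 5 = 40
Subtract: 40 - 33 = 7
7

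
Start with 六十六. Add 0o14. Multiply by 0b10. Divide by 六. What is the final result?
Convert 六十六 (Chinese numeral) → 6×10 + 6 = 66 (decimal)
Start: 66
Convert 0o14 (octal) → 1×8 + 4 = 12 (decimal)
66 + 12 = 78
Convert 0b10 (binary) → 2 (decimal)
78 × 2 = 156
Convert 六 (Chinese numeral) → 6 (decimal)
156 ÷ 6 = 26
26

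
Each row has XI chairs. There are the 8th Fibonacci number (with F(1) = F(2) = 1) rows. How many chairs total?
Convert XI (Roman numeral) → 10 + 1 = 11 (decimal)
Convert the 8th Fibonacci number (with F(1) = F(2) = 1) (Fibonacci index) → 1, 1, 2, 3, 5, 8, 13, 21 → 21 (decimal)
Compute 11 × 21 = 231
231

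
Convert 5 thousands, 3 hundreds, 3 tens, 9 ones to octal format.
Convert 5 thousands, 3 hundreds, 3 tens, 9 ones (place-value notation) → 5×1000 + 3×100 + 3×10 + 9 = 5339 (decimal)
Convert 5339 (decimal) → 5339 = 1×4096 + 2×512 + 3×64 + 3×8 + 3 → 0o12333 (octal)
0o12333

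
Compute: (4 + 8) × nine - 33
Convert nine (English words) → 9 (decimal)
Expression in decimal: (4 + 8) × 9 - 33
Parentheses first: 4 + 8 = 12
Multiply: 12 × 9 = 108
Subtract: 108 - 33 = 75
75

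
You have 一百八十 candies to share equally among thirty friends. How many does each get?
Convert 一百八十 (Chinese numeral) → 1×100 + 8×10 = 180 (decimal)
Convert thirty (English words) → 30 (decimal)
Compute 180 ÷ 30 = 6
6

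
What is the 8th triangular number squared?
The 8th triangular number = 8×9/2 = 36
Compute 36² = 36 × 36 = 1296
1296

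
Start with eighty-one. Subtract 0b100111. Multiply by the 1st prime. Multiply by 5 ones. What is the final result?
Convert eighty-one (English words) → 81 (decimal)
Start: 81
Convert 0b100111 (binary) → 32 + 4 + 2 + 1 = 39 (decimal)
81 - 39 = 42
Convert the 1st prime (prime index) → 2 (decimal)
42 × 2 = 84
Convert 5 ones (place-value notation) → 5 (decimal)
84 × 5 = 420
420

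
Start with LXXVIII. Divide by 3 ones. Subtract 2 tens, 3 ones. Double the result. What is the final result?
Convert LXXVIII (Roman numeral) → 50 + 10 + 10 + 5 + 1 + 1 + 1 = 78 (decimal)
Start: 78
Convert 3 ones (place-value notation) → 3 (decimal)
78 ÷ 3 = 26
Convert 2 tens, 3 ones (place-value notation) → 2×10 + 3 = 23 (decimal)
26 - 23 = 3
3 × 2 = 6
6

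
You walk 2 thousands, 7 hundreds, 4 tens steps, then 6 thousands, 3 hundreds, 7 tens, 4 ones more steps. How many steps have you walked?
Convert 2 thousands, 7 hundreds, 4 tens (place-value notation) → 2×1000 + 7×100 + 4×10 = 2740 (decimal)
Convert 6 thousands, 3 hundreds, 7 tens, 4 ones (place-value notation) → 6×1000 + 3×100 + 7×10 + 4 = 6374 (decimal)
Compute 2740 + 6374 = 9114
9114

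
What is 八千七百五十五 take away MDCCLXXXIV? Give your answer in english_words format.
Convert 八千七百五十五 (Chinese numeral) → 8×1000 + 7×100 + 5×10 + 5 = 8755 (decimal)
Convert MDCCLXXXIV (Roman numeral) → 1000 + 500 + 100 + 100 + 50 + 10 + 10 + 10 + 4 = 1784 (decimal)
Compute 8755 - 1784 = 6971
Convert 6971 (decimal) → 6971 = 6×1000 + 9×100 + 71 → six thousand nine hundred seventy-one (English words)
six thousand nine hundred seventy-one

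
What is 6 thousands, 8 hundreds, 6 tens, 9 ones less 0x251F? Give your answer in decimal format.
Convert 6 thousands, 8 hundreds, 6 tens, 9 ones (place-value notation) → 6×1000 + 8×100 + 6×10 + 9 = 6869 (decimal)
Convert 0x251F (hexadecimal) → 2×4096 + 5×256 + 1×16 + 15 = 9503 (decimal)
Compute 6869 - 9503 = -2634
-2634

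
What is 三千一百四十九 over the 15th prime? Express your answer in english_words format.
Convert 三千一百四十九 (Chinese numeral) → 3×1000 + 1×100 + 4×10 + 9 = 3149 (decimal)
Convert the 15th prime (prime index) → 47 (decimal)
Compute 3149 ÷ 47 = 67
Convert 67 (decimal) → sixty-seven (English words)
sixty-seven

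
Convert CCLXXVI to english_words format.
Convert CCLXXVI (Roman numeral) → 100 + 100 + 50 + 10 + 10 + 5 + 1 = 276 (decimal)
Convert 276 (decimal) → 276 = 2×100 + 76 → two hundred seventy-six (English words)
two hundred seventy-six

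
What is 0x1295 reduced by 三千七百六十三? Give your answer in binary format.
Convert 0x1295 (hexadecimal) → 1×4096 + 2×256 + 9×16 + 5 = 4757 (decimal)
Convert 三千七百六十三 (Chinese numeral) → 3×1000 + 7×100 + 6×10 + 3 = 3763 (decimal)
Compute 4757 - 3763 = 994
Convert 994 (decimal) → 994 = 512 + 256 + 128 + 64 + 32 + 2 → 0b1111100010 (binary)
0b1111100010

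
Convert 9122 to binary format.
Convert 9122 (decimal) → 9122 = 8192 + 512 + 256 + 128 + 32 + 2 → 0b10001110100010 (binary)
0b10001110100010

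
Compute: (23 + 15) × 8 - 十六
Convert 十六 (Chinese numeral) → 1×10 + 6 = 16 (decimal)
Expression in decimal: (23 + 15) × 8 - 16
Parentheses first: 23 + 15 = 38
Multiply: 38 × 8 = 304
Subtract: 304 - 16 = 288
288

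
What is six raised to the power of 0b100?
Convert six (English words) → 6 (decimal)
Convert 0b100 (binary) → 4 (decimal)
Compute 6 ^ 4 = 1296
1296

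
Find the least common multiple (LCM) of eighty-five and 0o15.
Convert eighty-five (English words) → 85 (decimal)
Convert 0o15 (octal) → 1×8 + 5 = 13 (decimal)
Compute lcm(85, 13) = 1105
1105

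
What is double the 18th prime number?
The 18th prime number = 61
Compute 61 × 2 = 122
122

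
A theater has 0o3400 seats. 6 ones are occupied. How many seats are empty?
Convert 0o3400 (octal) → 3×512 + 4×64 = 1792 (decimal)
Convert 6 ones (place-value notation) → 6 (decimal)
Compute 1792 - 6 = 1786
1786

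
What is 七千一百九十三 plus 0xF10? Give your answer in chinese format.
Convert 七千一百九十三 (Chinese numeral) → 7×1000 + 1×100 + 9×10 + 3 = 7193 (decimal)
Convert 0xF10 (hexadecimal) → 15×256 + 1×16 = 3856 (decimal)
Compute 7193 + 3856 = 11049
Convert 11049 (decimal) → 11049 = 1×10000 + 1×1000 + 4×10 + 9 → 一万一千零四十九 (Chinese numeral)
一万一千零四十九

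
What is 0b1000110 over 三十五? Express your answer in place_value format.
Convert 0b1000110 (binary) → 64 + 4 + 2 = 70 (decimal)
Convert 三十五 (Chinese numeral) → 3×10 + 5 = 35 (decimal)
Compute 70 ÷ 35 = 2
Convert 2 (decimal) → 2 ones (place-value notation)
2 ones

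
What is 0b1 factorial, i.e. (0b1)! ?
Convert 0b1 (binary) → 1 (decimal)
Compute 1! = 1
1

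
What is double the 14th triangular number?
The 14th triangular number = 14×15/2 = 105
Compute 105 × 2 = 210
210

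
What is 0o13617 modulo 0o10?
Convert 0o13617 (octal) → 1×4096 + 3×512 + 6×64 + 1×8 + 7 = 6031 (decimal)
Convert 0o10 (octal) → 1×8 = 8 (decimal)
Compute 6031 mod 8 = 7
7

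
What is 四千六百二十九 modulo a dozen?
Convert 四千六百二十九 (Chinese numeral) → 4×1000 + 6×100 + 2×10 + 9 = 4629 (decimal)
Convert a dozen (colloquial) → 12 (decimal)
Compute 4629 mod 12 = 9
9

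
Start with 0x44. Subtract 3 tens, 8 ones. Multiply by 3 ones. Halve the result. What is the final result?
Convert 0x44 (hexadecimal) → 4×16 + 4 = 68 (decimal)
Start: 68
Convert 3 tens, 8 ones (place-value notation) → 3×10 + 8 = 38 (decimal)
68 - 38 = 30
Convert 3 ones (place-value notation) → 3 (decimal)
30 × 3 = 90
90 ÷ 2 = 45
45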